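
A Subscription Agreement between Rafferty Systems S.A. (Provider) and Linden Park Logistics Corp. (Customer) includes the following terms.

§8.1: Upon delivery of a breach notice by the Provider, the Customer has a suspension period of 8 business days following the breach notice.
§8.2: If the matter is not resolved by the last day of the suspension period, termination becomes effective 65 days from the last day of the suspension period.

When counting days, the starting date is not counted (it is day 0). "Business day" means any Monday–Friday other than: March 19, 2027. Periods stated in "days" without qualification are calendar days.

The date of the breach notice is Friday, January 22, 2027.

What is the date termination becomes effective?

From Friday, January 22, 2027, 8 business days (Jan 25, Jan 26, Jan 27, Jan 28, Jan 29, Feb 1, Feb 2, Feb 3, skipping weekends) brings us to Wednesday, February 3, 2027, which is the last day of the suspension period.
The date termination becomes effective: February 3, 2027 + 65 days = April 9, 2027.

April 9, 2027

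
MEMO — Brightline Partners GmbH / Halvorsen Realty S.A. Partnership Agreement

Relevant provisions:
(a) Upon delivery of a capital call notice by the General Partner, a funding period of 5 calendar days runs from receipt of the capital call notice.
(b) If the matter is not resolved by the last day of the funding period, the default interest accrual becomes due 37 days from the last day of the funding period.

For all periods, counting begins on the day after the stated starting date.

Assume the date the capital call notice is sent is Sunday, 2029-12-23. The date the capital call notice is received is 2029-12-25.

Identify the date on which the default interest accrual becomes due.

The last day of the funding period: 2029-12-25 + 5 days = 2029-12-30.
The date on which the default interest accrual becomes due: 2029-12-30 + 37 days = 2030-02-05.

2030-02-05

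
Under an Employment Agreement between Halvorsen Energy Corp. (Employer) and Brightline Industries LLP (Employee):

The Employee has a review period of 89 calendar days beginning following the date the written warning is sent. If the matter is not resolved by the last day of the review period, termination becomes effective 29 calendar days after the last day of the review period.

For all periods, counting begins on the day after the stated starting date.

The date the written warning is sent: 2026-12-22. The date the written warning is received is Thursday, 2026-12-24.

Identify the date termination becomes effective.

2027-04-19

The last day of the review period: 89 calendar days after 2026-12-22 is 2027-03-21.
Adding 29 calendar days to 2027-03-21 gives 2027-04-19, which is the date termination becomes effective.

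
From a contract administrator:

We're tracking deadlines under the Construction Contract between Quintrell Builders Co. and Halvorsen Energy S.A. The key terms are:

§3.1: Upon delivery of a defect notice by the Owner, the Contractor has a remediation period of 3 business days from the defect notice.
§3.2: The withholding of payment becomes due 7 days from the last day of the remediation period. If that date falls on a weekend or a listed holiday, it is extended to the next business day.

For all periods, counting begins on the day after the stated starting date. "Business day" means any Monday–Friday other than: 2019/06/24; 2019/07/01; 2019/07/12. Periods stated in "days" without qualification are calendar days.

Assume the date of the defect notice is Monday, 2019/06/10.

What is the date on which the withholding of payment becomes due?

The last day of the remediation period: 3 business days after Monday, 2019/06/10, skipping weekends — Jun 11, Jun 12, Jun 13 — lands on Thursday, 2019/06/13.
The date on which the withholding of payment becomes due: 7 calendar days after 2019/06/13 is 2019/06/20. 2019/06/20 is a Thursday and is not a listed holiday, so no roll-forward applies.

2019/06/20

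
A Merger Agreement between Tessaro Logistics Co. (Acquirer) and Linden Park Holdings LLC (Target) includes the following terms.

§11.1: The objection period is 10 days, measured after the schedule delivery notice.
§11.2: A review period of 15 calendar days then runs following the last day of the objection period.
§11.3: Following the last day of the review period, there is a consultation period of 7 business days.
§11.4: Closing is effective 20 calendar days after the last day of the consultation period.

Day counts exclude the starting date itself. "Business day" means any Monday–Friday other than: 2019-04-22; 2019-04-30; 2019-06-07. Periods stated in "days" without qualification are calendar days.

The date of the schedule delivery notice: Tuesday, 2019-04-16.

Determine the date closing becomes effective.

2019-06-10

Adding 10 calendar days to 2019-04-16 gives 2019-04-26, which is the last day of the objection period.
The last day of the review period: 15 calendar days after 2019-04-26 is 2019-05-11.
From Saturday, 2019-05-11, 7 business days (May 13, May 14, May 15, May 16, May 17, May 20, May 21, skipping weekends) brings us to Tuesday, 2019-05-21, which is the last day of the consultation period.
The date closing becomes effective: 20 calendar days after 2019-05-21 is 2019-06-10.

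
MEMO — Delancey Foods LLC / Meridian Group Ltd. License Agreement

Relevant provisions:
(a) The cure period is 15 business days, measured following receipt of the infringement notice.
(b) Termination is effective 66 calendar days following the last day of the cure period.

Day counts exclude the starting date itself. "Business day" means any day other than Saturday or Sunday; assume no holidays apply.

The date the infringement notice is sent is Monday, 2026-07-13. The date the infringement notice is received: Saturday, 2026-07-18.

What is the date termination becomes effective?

From Saturday, 2026-07-18, 15 business days (Jul 20, Jul 21, Jul 22, Jul 23, …, Aug 5, Aug 6, Aug 7, skipping weekends) brings us to Friday, 2026-08-07, which is the last day of the cure period.
The date termination becomes effective: 2026-08-07 + 66 days = 2026-10-12.

2026-10-12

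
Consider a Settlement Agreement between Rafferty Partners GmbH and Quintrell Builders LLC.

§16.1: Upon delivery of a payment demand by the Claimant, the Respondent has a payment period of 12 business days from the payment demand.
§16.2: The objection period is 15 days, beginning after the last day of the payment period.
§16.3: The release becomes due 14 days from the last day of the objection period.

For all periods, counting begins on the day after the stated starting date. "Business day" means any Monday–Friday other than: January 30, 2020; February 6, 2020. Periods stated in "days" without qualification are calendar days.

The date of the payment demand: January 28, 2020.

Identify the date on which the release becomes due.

From Tuesday, January 28, 2020, 12 business days (Jan 29, Jan 31, Feb 3, Feb 4, …, Feb 13, Feb 14, Feb 17, skipping weekends and the listed holidays on Jan 30, Feb 6) brings us to Monday, February 17, 2020, which is the last day of the payment period.
The last day of the objection period: 15 calendar days after February 17, 2020 is March 3, 2020.
The date on which the release becomes due: 14 calendar days after March 3, 2020 is March 17, 2020.

March 17, 2020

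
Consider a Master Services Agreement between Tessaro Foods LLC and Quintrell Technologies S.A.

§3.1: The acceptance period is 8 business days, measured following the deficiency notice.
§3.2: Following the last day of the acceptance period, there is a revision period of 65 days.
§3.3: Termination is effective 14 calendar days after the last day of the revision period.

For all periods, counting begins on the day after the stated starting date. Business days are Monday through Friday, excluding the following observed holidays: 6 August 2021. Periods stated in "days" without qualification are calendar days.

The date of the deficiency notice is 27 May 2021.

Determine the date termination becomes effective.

The last day of the acceptance period: counting 8 business days from Thursday, 27 May 2021 (May 28, May 31, Jun 1, Jun 2, Jun 3, Jun 4, Jun 7, Jun 8, skipping weekends) reaches Tuesday, 8 June 2021.
The last day of the revision period: 8 June 2021 + 65 days = 12 August 2021.
The date termination becomes effective: 12 August 2021 + 14 days = 26 August 2021.

26 August 2021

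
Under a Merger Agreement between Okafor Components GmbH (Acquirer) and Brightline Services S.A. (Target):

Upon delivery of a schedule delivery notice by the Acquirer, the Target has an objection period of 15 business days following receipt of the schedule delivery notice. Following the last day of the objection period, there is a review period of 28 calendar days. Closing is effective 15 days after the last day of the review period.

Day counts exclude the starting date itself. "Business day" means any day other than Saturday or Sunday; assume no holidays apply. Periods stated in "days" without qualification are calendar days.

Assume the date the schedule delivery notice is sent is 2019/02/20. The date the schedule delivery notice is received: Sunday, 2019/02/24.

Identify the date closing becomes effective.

From Sunday, 2019/02/24, 15 business days (Feb 25, Feb 26, Feb 27, Feb 28, …, Mar 13, Mar 14, Mar 15, skipping weekends) brings us to Friday, 2019/03/15, which is the last day of the objection period.
The last day of the review period: 2019/03/15 + 28 days = 2019/04/12.
The date closing becomes effective: 2019/04/12 + 15 days = 2019/04/27.

2019/04/27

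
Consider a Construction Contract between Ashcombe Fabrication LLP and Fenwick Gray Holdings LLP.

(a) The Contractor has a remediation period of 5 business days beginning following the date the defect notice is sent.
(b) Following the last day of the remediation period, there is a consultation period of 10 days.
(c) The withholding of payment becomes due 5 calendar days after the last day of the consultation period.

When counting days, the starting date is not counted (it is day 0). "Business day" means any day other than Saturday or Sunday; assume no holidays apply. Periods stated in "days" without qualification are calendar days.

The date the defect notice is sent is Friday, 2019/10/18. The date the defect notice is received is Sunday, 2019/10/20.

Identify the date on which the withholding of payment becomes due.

From Friday, 2019/10/18, 5 business days (Oct 21, Oct 22, Oct 23, Oct 24, Oct 25, skipping weekends) brings us to Friday, 2019/10/25, which is the last day of the remediation period.
The last day of the consultation period: 10 calendar days after 2019/10/25 is 2019/11/04.
The date on which the withholding of payment becomes due: 5 calendar days after 2019/11/04 is 2019/11/09.

2019/11/09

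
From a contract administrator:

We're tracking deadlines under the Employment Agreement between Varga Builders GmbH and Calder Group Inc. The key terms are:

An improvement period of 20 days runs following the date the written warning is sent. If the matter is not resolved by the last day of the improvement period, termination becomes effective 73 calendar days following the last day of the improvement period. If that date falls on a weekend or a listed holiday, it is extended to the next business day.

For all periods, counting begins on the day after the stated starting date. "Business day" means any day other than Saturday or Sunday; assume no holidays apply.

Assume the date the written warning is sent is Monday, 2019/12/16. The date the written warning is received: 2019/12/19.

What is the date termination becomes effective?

Adding 20 calendar days to 2019/12/16 gives 2020/01/05, which is the last day of the improvement period.
Adding 73 calendar days to 2020/01/05 gives 2020/03/18, which is the date termination becomes effective. 2020/03/18 is a Wednesday, so no roll-forward applies.

2020/03/18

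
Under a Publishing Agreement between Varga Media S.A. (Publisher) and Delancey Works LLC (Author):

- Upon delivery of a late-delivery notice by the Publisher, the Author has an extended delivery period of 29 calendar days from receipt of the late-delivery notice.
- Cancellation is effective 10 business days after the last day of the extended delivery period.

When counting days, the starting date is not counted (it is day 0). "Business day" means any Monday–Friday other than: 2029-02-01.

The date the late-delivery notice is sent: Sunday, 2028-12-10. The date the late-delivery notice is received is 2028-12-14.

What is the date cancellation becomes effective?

The last day of the extended delivery period: 2028-12-14 + 29 days = 2029-01-12.
The date cancellation becomes effective: counting 10 business days from Friday, 2029-01-12 (Jan 15, Jan 16, Jan 17, Jan 18, Jan 19, Jan 22, Jan 23, Jan 24, Jan 25, Jan 26, skipping weekends) reaches Friday, 2029-01-26.

2029-01-26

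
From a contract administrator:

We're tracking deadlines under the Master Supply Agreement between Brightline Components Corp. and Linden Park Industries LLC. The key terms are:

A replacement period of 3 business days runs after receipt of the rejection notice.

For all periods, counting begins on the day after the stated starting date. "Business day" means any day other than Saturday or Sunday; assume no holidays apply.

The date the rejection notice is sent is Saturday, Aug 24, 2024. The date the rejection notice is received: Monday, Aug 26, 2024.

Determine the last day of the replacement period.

The last day of the replacement period: 3 business days after Monday, Aug 26, 2024, skipping weekends — Aug 27, Aug 28, Aug 29 — lands on Thursday, Aug 29, 2024.

Aug 29, 2024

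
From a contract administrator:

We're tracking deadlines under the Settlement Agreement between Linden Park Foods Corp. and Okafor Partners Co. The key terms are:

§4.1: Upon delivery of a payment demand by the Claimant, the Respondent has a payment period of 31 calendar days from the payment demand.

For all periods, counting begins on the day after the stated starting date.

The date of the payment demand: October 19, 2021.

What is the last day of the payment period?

November 19, 2021

Adding 31 calendar days to October 19, 2021 gives November 19, 2021, which is the last day of the payment period.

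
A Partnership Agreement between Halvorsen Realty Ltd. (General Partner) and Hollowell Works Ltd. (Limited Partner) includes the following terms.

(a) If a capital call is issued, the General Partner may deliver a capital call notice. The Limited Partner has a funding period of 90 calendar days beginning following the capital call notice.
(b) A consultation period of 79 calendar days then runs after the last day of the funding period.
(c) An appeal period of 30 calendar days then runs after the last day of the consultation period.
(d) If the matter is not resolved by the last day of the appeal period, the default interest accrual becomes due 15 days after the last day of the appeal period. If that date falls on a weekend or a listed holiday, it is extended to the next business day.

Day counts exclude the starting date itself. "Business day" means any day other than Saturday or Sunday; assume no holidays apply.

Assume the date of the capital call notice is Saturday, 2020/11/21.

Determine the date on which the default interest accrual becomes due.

The last day of the funding period: 90 calendar days after 2020/11/21 is 2021/02/19.
The last day of the consultation period: 79 calendar days after 2021/02/19 is 2021/05/09.
The last day of the appeal period: 2021/05/09 + 30 days = 2021/06/08.
The date on which the default interest accrual becomes due: 15 calendar days after 2021/06/08 is 2021/06/23. 2021/06/23 is a Wednesday, so no roll-forward applies.

2021/06/23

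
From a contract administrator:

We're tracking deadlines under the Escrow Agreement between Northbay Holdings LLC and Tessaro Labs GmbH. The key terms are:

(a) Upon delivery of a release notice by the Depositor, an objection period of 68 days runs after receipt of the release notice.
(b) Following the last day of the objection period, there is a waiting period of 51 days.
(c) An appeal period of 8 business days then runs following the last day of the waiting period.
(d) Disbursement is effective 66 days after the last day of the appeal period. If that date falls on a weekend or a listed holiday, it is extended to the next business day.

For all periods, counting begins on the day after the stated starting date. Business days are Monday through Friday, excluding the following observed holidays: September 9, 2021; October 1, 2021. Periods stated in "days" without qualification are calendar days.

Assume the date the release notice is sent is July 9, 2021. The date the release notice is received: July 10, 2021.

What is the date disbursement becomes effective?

January 24, 2022

Adding 68 calendar days to July 10, 2021 gives September 16, 2021, which is the last day of the objection period.
The last day of the waiting period: September 16, 2021 + 51 days = November 6, 2021.
From Saturday, November 6, 2021, 8 business days (Nov 8, Nov 9, Nov 10, Nov 11, Nov 12, Nov 15, Nov 16, Nov 17, skipping weekends) brings us to Wednesday, November 17, 2021, which is the last day of the appeal period.
Adding 66 calendar days to November 17, 2021 gives January 22, 2022, which is the date disbursement becomes effective. That falls on a Saturday, so it rolls to the next business day, Monday, January 24, 2022.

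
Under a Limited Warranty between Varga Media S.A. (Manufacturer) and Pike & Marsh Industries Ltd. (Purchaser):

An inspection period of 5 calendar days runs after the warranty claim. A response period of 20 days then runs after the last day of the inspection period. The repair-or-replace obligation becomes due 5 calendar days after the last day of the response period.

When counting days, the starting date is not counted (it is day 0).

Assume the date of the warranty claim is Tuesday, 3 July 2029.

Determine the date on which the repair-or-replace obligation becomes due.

2 August 2029

The last day of the inspection period: 5 calendar days after 3 July 2029 is 8 July 2029.
The last day of the response period: 20 calendar days after 8 July 2029 is 28 July 2029.
The date on which the repair-or-replace obligation becomes due: 5 calendar days after 28 July 2029 is 2 August 2029.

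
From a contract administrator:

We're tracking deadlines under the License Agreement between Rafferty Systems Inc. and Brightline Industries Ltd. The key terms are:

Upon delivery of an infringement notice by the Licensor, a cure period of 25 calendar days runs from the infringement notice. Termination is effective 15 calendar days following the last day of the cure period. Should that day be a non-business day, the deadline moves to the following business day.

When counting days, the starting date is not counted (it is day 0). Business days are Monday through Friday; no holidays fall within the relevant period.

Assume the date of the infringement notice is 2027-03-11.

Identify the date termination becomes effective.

The last day of the cure period: 2027-03-11 + 25 days = 2027-04-05.
The date termination becomes effective: 15 calendar days after 2027-04-05 is 2027-04-20. 2027-04-20 is a Tuesday, so no roll-forward applies.

2027-04-20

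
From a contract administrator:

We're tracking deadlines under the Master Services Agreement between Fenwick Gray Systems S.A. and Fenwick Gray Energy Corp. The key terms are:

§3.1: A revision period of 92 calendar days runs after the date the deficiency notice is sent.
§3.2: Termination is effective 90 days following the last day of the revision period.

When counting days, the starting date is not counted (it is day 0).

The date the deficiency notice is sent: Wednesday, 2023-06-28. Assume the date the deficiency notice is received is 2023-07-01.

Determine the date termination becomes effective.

Adding 92 calendar days to 2023-06-28 gives 2023-09-28, which is the last day of the revision period.
Adding 90 calendar days to 2023-09-28 gives 2023-12-27, which is the date termination becomes effective.

2023-12-27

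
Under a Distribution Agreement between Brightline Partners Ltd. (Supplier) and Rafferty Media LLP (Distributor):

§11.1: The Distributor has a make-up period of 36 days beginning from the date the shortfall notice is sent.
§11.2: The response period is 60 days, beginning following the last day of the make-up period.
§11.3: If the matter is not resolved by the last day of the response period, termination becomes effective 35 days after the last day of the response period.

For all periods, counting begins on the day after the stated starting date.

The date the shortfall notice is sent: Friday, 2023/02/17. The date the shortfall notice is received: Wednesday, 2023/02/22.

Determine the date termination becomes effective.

The last day of the make-up period: 36 calendar days after 2023/02/17 is 2023/03/25.
Adding 60 calendar days to 2023/03/25 gives 2023/05/24, which is the last day of the response period.
The date termination becomes effective: 35 calendar days after 2023/05/24 is 2023/06/28.

2023/06/28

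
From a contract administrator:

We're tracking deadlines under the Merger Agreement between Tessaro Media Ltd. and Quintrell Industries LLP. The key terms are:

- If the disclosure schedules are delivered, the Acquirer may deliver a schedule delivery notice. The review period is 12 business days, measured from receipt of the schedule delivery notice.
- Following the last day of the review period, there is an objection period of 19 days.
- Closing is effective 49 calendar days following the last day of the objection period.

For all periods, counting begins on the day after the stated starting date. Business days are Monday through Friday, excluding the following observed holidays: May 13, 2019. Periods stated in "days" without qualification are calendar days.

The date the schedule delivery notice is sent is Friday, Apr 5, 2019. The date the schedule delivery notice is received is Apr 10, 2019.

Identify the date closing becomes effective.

The last day of the review period: counting 12 business days from Wednesday, Apr 10, 2019 (Apr 11, Apr 12, Apr 15, Apr 16, …, Apr 24, Apr 25, Apr 26, skipping weekends) reaches Friday, Apr 26, 2019.
The last day of the objection period: 19 calendar days after Apr 26, 2019 is May 15, 2019.
Adding 49 calendar days to May 15, 2019 gives Jul 3, 2019, which is the date closing becomes effective.

Jul 3, 2019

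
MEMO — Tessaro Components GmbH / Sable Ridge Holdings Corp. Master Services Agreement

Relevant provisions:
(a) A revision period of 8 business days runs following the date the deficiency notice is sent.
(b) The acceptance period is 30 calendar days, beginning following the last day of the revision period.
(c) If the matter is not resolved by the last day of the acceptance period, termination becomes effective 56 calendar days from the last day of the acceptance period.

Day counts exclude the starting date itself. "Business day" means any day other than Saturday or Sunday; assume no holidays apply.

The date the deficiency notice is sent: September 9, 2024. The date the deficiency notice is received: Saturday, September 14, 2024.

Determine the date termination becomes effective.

December 14, 2024

From Monday, September 9, 2024, 8 business days (Sep 10, Sep 11, Sep 12, Sep 13, Sep 16, Sep 17, Sep 18, Sep 19, skipping weekends) brings us to Thursday, September 19, 2024, which is the last day of the revision period.
Adding 30 calendar days to September 19, 2024 gives October 19, 2024, which is the last day of the acceptance period.
Adding 56 calendar days to October 19, 2024 gives December 14, 2024, which is the date termination becomes effective.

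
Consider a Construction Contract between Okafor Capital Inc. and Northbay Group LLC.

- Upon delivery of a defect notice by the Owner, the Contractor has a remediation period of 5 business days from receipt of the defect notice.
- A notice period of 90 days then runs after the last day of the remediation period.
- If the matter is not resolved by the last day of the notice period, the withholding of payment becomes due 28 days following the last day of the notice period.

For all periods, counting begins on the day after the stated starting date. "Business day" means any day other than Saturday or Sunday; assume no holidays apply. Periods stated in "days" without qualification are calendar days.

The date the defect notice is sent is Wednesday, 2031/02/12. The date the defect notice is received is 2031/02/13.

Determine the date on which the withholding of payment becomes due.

2031/06/18

The last day of the remediation period: 5 business days after Thursday, 2031/02/13, skipping weekends — Feb 14, Feb 17, Feb 18, Feb 19, Feb 20 — lands on Thursday, 2031/02/20.
The last day of the notice period: 90 calendar days after 2031/02/20 is 2031/05/21.
The date on which the withholding of payment becomes due: 2031/05/21 + 28 days = 2031/06/18.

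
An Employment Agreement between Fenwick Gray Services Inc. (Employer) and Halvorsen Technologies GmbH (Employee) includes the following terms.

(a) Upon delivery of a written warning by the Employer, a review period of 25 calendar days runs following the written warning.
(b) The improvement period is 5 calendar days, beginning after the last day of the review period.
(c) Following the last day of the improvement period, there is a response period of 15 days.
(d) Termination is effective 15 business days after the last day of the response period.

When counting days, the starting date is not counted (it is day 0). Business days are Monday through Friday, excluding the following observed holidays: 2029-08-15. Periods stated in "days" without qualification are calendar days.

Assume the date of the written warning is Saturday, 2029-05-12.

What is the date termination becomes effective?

Adding 25 calendar days to 2029-05-12 gives 2029-06-06, which is the last day of the review period.
The last day of the improvement period: 2029-06-06 + 5 days = 2029-06-11.
Adding 15 calendar days to 2029-06-11 gives 2029-06-26, which is the last day of the response period.
The date termination becomes effective: 15 business days after Tuesday, 2029-06-26, skipping weekends — Jun 27, Jun 28, Jun 29, Jul 2, …, Jul 13, Jul 16, Jul 17 — lands on Tuesday, 2029-07-17.

2029-07-17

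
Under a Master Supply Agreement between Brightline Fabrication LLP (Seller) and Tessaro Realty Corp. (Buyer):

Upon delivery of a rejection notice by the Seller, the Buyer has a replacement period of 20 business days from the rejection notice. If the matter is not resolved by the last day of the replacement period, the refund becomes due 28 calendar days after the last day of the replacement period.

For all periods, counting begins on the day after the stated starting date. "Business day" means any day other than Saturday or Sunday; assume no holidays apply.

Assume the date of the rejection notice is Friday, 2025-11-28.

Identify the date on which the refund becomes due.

2026-01-23

The last day of the replacement period: 20 business days after Friday, 2025-11-28, skipping weekends — Dec 1, Dec 2, Dec 3, Dec 4, …, Dec 24, Dec 25, Dec 26 — lands on Friday, 2025-12-26.
Adding 28 calendar days to 2025-12-26 gives 2026-01-23, which is the date on which the refund becomes due.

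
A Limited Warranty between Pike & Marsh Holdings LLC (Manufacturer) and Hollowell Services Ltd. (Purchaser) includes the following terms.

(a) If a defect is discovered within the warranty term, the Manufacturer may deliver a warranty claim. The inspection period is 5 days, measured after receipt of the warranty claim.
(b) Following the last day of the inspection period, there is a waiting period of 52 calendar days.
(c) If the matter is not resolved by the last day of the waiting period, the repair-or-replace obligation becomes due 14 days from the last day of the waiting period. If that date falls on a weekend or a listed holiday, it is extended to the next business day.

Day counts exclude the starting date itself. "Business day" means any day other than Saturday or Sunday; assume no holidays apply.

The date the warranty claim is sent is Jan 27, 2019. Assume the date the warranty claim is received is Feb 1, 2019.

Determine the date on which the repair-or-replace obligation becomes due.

The last day of the inspection period: 5 calendar days after Feb 1, 2019 is Feb 6, 2019.
Adding 52 calendar days to Feb 6, 2019 gives Mar 30, 2019, which is the last day of the waiting period.
Adding 14 calendar days to Mar 30, 2019 gives Apr 13, 2019, which is the date on which the repair-or-replace obligation becomes due. That falls on a Saturday, so it rolls to the next business day, Monday, Apr 15, 2019.

Apr 15, 2019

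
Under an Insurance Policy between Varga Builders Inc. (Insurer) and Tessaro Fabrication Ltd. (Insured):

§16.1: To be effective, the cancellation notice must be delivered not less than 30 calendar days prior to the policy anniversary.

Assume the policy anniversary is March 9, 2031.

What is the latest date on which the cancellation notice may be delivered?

February 7, 2031

March 9, 2031 minus 30 days is February 7, 2031.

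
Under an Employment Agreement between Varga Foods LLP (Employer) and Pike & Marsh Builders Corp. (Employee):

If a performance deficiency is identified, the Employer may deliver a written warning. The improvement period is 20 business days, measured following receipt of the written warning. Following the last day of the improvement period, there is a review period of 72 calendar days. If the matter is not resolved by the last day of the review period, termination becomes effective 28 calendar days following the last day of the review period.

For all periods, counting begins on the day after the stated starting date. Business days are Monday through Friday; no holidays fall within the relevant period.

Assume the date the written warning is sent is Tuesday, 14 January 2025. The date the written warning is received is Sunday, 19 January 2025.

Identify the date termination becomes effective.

From Sunday, 19 January 2025, 20 business days (Jan 20, Jan 21, Jan 22, Jan 23, …, Feb 12, Feb 13, Feb 14, skipping weekends) brings us to Friday, 14 February 2025, which is the last day of the improvement period.
Adding 72 calendar days to 14 February 2025 gives 27 April 2025, which is the last day of the review period.
The date termination becomes effective: 28 calendar days after 27 April 2025 is 25 May 2025.

25 May 2025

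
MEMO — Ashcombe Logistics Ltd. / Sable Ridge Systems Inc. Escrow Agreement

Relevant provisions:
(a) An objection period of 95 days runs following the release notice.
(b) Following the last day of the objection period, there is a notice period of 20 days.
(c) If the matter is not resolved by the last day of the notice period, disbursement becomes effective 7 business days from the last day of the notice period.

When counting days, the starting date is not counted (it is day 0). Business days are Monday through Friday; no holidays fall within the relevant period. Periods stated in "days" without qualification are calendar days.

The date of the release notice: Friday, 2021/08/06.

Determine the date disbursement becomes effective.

The last day of the objection period: 95 calendar days after 2021/08/06 is 2021/11/09.
The last day of the notice period: 2021/11/09 + 20 days = 2021/11/29.
From Monday, 2021/11/29, 7 business days (Nov 30, Dec 1, Dec 2, Dec 3, Dec 6, Dec 7, Dec 8, skipping weekends) brings us to Wednesday, 2021/12/08, which is the date disbursement becomes effective.

2021/12/08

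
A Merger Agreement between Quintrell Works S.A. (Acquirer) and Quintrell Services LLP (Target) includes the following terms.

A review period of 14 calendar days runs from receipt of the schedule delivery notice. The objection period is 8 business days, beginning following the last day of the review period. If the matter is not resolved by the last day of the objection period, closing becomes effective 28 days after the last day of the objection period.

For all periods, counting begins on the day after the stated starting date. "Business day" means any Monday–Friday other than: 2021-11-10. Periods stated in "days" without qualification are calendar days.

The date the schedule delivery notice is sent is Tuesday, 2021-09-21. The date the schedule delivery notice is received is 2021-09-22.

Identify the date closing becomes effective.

2021-11-15

The last day of the review period: 2021-09-22 + 14 days = 2021-10-06.
The last day of the objection period: counting 8 business days from Wednesday, 2021-10-06 (Oct 7, Oct 8, Oct 11, Oct 12, Oct 13, Oct 14, Oct 15, Oct 18, skipping weekends) reaches Monday, 2021-10-18.
Adding 28 calendar days to 2021-10-18 gives 2021-11-15, which is the date closing becomes effective.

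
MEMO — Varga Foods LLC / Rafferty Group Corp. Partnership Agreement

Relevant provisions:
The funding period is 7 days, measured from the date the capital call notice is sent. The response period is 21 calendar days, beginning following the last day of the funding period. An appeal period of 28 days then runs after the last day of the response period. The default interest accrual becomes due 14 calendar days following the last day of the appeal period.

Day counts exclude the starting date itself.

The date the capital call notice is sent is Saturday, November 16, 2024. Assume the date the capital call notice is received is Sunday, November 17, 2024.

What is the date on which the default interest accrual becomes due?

January 25, 2025

The last day of the funding period: November 16, 2024 + 7 days = November 23, 2024.
The last day of the response period: 21 calendar days after November 23, 2024 is December 14, 2024.
Adding 28 calendar days to December 14, 2024 gives January 11, 2025, which is the last day of the appeal period.
The date on which the default interest accrual becomes due: 14 calendar days after January 11, 2025 is January 25, 2025.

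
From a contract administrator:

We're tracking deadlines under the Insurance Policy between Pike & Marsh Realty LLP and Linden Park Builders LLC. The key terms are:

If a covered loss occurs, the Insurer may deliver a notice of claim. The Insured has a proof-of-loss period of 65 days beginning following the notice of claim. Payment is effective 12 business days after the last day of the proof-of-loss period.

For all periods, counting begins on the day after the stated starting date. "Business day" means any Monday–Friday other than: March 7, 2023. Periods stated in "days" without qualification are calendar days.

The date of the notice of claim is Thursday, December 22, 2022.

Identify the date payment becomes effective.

March 15, 2023

The last day of the proof-of-loss period: 65 calendar days after December 22, 2022 is February 25, 2023.
The date payment becomes effective: 12 business days after Saturday, February 25, 2023, skipping weekends and the listed holiday on Mar 7 — Feb 27, Feb 28, Mar 1, Mar 2, …, Mar 13, Mar 14, Mar 15 — lands on Wednesday, March 15, 2023.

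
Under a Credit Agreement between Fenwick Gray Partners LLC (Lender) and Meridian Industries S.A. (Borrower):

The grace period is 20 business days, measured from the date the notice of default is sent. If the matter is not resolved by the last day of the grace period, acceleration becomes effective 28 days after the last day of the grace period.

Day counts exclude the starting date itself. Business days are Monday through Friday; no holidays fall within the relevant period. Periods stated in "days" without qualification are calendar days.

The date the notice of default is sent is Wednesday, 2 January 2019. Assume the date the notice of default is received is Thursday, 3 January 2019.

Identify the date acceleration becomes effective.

The last day of the grace period: 20 business days after Wednesday, 2 January 2019, skipping weekends — Jan 3, Jan 4, Jan 7, Jan 8, …, Jan 28, Jan 29, Jan 30 — lands on Wednesday, 30 January 2019.
The date acceleration becomes effective: 28 calendar days after 30 January 2019 is 27 February 2019.

27 February 2019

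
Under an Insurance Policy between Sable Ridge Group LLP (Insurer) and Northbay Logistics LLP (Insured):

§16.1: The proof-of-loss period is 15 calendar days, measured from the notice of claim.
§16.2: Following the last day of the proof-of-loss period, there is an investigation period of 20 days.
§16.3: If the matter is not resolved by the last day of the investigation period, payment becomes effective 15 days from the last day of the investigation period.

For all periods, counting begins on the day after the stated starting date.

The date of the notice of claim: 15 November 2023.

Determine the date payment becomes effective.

The last day of the proof-of-loss period: 15 November 2023 + 15 days = 30 November 2023.
The last day of the investigation period: 30 November 2023 + 20 days = 20 December 2023.
The date payment becomes effective: 20 December 2023 + 15 days = 4 January 2024.

4 January 2024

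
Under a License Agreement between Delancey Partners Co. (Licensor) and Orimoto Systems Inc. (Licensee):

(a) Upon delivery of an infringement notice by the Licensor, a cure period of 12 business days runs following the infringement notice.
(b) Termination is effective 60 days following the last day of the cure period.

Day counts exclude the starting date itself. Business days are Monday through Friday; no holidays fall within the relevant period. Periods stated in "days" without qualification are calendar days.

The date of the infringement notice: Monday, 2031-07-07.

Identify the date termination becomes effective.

2031-09-21

The last day of the cure period: 12 business days after Monday, 2031-07-07, skipping weekends — Jul 8, Jul 9, Jul 10, Jul 11, …, Jul 21, Jul 22, Jul 23 — lands on Wednesday, 2031-07-23.
Adding 60 calendar days to 2031-07-23 gives 2031-09-21, which is the date termination becomes effective.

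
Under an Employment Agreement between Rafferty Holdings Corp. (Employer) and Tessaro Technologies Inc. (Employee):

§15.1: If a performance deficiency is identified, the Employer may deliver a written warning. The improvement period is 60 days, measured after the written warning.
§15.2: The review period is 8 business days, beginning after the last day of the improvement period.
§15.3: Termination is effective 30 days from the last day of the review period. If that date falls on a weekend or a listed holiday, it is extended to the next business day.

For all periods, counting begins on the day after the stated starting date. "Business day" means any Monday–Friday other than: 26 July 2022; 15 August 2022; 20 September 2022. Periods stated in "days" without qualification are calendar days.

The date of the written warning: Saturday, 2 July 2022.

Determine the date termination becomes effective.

The last day of the improvement period: 60 calendar days after 2 July 2022 is 31 August 2022.
The last day of the review period: 8 business days after Wednesday, 31 August 2022, skipping weekends — Sep 1, Sep 2, Sep 5, Sep 6, Sep 7, Sep 8, Sep 9, Sep 12 — lands on Monday, 12 September 2022.
Adding 30 calendar days to 12 September 2022 gives 12 October 2022, which is the date termination becomes effective. 12 October 2022 is a Wednesday and is not a listed holiday, so no roll-forward applies.

12 October 2022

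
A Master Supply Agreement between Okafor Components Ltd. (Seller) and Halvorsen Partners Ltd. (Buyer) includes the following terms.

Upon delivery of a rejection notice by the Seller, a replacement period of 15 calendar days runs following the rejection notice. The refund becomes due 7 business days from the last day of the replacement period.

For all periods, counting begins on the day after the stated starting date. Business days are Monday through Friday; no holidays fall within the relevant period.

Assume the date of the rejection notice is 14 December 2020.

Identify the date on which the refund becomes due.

The last day of the replacement period: 14 December 2020 + 15 days = 29 December 2020.
From Tuesday, 29 December 2020, 7 business days (Dec 30, Dec 31, Jan 1, Jan 4, Jan 5, Jan 6, Jan 7, skipping weekends) brings us to Thursday, 7 January 2021, which is the date on which the refund becomes due.

7 January 2021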